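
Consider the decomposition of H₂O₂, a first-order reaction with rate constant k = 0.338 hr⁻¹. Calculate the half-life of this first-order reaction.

2.051 hr

Step 1: For a first-order reaction, t₁/₂ = ln(2)/k
Step 2: t₁/₂ = ln(2)/0.338
Step 3: t₁/₂ = 0.6931/0.338 = 2.051 hr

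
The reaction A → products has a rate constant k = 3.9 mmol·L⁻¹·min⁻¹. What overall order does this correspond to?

zeroth order (0)

Step 1: The units of k for an nth-order reaction are (concentration)^(1-n)·(time)⁻¹.
Step 2: Here k has units mmol·L⁻¹·min⁻¹, so the concentration exponent is 1.
Step 3: 1 - n = 1 ⇒ n = 0. The reaction is zeroth order.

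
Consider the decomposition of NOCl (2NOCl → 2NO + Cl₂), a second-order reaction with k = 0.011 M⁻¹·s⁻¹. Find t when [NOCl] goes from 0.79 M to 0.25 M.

248.6 s

Step 1: For second-order: t = (1/[NOCl] - 1/[NOCl]₀)/k
Step 2: t = (1/0.25 - 1/0.79)/0.011
Step 3: t = (4 - 1.266)/0.011
Step 4: t = 2.734/0.011 = 248.6 s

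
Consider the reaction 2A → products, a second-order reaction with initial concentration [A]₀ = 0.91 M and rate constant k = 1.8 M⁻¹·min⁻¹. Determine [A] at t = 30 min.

0.01815 M

Step 1: For a second-order reaction: 1/[A] = 1/[A]₀ + kt
Step 2: 1/[A] = 1/0.91 + 1.8 × 30
Step 3: 1/[A] = 1.099 + 54 = 55.1
Step 4: [A] = 1/55.1 = 0.01815 M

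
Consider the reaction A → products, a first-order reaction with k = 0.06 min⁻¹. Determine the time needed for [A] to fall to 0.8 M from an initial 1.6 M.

11.55 min

Step 1: For first-order: t = ln([A]₀/[A])/k
Step 2: t = ln(1.6/0.8)/0.06
Step 3: t = ln(2)/0.06
Step 4: t = 0.6931/0.06 = 11.55 min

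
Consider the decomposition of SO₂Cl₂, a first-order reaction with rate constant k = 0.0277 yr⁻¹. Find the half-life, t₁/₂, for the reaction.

25.02 yr

Step 1: For a first-order reaction, t₁/₂ = ln(2)/k
Step 2: t₁/₂ = ln(2)/0.0277
Step 3: t₁/₂ = 0.6931/0.0277 = 25.02 yr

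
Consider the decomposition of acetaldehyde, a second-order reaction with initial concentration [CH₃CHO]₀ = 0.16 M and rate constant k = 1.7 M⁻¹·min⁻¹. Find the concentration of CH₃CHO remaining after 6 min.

0.06079 M

Step 1: For a second-order reaction: 1/[CH₃CHO] = 1/[CH₃CHO]₀ + kt
Step 2: 1/[CH₃CHO] = 1/0.16 + 1.7 × 6
Step 3: 1/[CH₃CHO] = 6.25 + 10.2 = 16.45
Step 4: [CH₃CHO] = 1/16.45 = 0.06079 M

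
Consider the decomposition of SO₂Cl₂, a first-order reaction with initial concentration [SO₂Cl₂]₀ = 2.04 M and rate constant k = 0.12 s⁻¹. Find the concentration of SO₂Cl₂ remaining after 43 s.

0.01171 M

Step 1: For a first-order reaction: [SO₂Cl₂] = [SO₂Cl₂]₀ × e^(-kt)
Step 2: [SO₂Cl₂] = 2.04 × e^(-0.12 × 43)
Step 3: [SO₂Cl₂] = 2.04 × e^(-5.16)
Step 4: [SO₂Cl₂] = 2.04 × 0.0057417 = 0.01171 M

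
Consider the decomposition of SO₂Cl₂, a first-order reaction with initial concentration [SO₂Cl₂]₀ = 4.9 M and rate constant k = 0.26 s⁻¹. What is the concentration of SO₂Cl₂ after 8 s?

0.6122 M

Step 1: For a first-order reaction: [SO₂Cl₂] = [SO₂Cl₂]₀ × e^(-kt)
Step 2: [SO₂Cl₂] = 4.9 × e^(-0.26 × 8)
Step 3: [SO₂Cl₂] = 4.9 × e^(-2.08)
Step 4: [SO₂Cl₂] = 4.9 × 0.12493 = 0.6122 M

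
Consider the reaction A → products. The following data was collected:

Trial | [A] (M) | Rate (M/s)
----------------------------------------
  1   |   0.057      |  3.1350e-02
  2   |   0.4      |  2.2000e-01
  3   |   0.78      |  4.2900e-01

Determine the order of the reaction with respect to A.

first order (1)

Step 1: Compare trials to find order n where rate₂/rate₁ = ([A]₂/[A]₁)^n
Step 2: rate₂/rate₁ = 2.2000e-01/3.1350e-02 = 7.018
Step 3: [A]₂/[A]₁ = 0.4/0.057 = 7.018
Step 4: n = ln(7.018)/ln(7.018) = 1.00 ≈ 1
Step 5: The reaction is first order in A.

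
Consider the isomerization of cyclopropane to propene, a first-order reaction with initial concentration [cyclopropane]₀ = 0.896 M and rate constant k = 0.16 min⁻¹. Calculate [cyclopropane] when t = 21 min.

0.03112 M

Step 1: For a first-order reaction: [cyclopropane] = [cyclopropane]₀ × e^(-kt)
Step 2: [cyclopropane] = 0.896 × e^(-0.16 × 21)
Step 3: [cyclopropane] = 0.896 × e^(-3.36)
Step 4: [cyclopropane] = 0.896 × 0.0347353 = 0.03112 M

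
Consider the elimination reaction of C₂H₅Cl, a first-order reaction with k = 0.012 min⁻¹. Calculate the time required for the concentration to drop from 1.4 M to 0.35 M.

115.5 min

Step 1: For first-order: t = ln([C₂H₅Cl]₀/[C₂H₅Cl])/k
Step 2: t = ln(1.4/0.35)/0.012
Step 3: t = ln(4)/0.012
Step 4: t = 1.386/0.012 = 115.5 min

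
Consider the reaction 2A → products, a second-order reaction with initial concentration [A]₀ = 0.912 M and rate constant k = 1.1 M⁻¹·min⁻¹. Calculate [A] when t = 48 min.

0.01855 M

Step 1: For a second-order reaction: 1/[A] = 1/[A]₀ + kt
Step 2: 1/[A] = 1/0.912 + 1.1 × 48
Step 3: 1/[A] = 1.096 + 52.8 = 53.9
Step 4: [A] = 1/53.9 = 0.01855 M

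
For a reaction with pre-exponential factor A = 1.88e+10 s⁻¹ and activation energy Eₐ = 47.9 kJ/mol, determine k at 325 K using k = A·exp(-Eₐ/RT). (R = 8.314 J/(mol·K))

3.76e+02 s⁻¹

Step 1: Use the Arrhenius equation: k = A × exp(-Eₐ/RT)
Step 2: Convert Eₐ to J/mol: 47.9 kJ/mol = 47900 J/mol
Step 3: Calculate the exponent: -Eₐ/(RT) = -47900/(8.314 × 325) = -17.72728
Step 4: k = 1.88e+10 × exp(-17.72728)
Step 5: k = 1.88e+10 × 2.00051e-08 = 3.7610e+02 s⁻¹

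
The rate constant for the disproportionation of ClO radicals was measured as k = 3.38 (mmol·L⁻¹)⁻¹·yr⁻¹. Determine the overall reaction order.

second order (2)

Step 1: The units of k for an nth-order reaction are (concentration)^(1-n)·(time)⁻¹.
Step 2: Here k has units (mmol·L⁻¹)⁻¹·yr⁻¹, so the concentration exponent is -1.
Step 3: 1 - n = -1 ⇒ n = 2. The reaction is second order.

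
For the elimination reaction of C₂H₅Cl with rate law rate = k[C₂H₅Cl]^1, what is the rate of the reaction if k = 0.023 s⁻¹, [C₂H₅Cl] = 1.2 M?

0.0276 M/s

Step 1: Identify the rate law: rate = k[C₂H₅Cl]^1
Step 2: Substitute values: rate = 0.023 × (1.2)^1
Step 3: Calculate: rate = 0.023 × 1.2 = 0.0276 M/s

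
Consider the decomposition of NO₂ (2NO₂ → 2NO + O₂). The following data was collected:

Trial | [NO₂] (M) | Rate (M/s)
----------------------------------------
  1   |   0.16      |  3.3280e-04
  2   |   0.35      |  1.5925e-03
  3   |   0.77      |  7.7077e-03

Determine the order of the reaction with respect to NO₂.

second order (2)

Step 1: Compare trials to find order n where rate₂/rate₁ = ([NO₂]₂/[NO₂]₁)^n
Step 2: rate₂/rate₁ = 1.5925e-03/3.3280e-04 = 4.785
Step 3: [NO₂]₂/[NO₂]₁ = 0.35/0.16 = 2.188
Step 4: n = ln(4.785)/ln(2.188) = 2.00 ≈ 2
Step 5: The reaction is second order in NO₂.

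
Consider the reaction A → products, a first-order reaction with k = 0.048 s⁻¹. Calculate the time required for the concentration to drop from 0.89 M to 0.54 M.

10.41 s

Step 1: For first-order: t = ln([A]₀/[A])/k
Step 2: t = ln(0.89/0.54)/0.048
Step 3: t = ln(1.648)/0.048
Step 4: t = 0.4997/0.048 = 10.41 s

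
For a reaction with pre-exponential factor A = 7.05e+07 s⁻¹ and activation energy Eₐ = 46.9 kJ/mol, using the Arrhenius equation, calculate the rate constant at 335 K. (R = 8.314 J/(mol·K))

3.43e+00 s⁻¹

Step 1: Use the Arrhenius equation: k = A × exp(-Eₐ/RT)
Step 2: Convert Eₐ to J/mol: 46.9 kJ/mol = 46900 J/mol
Step 3: Calculate the exponent: -Eₐ/(RT) = -46900/(8.314 × 335) = -16.83907
Step 4: k = 7.05e+07 × exp(-16.83907)
Step 5: k = 7.05e+07 × 4.86278e-08 = 3.4283e+00 s⁻¹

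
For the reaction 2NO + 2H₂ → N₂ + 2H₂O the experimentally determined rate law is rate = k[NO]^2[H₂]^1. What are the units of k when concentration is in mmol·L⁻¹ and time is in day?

(mmol·L⁻¹)⁻²·day⁻¹

Step 1: Overall order = 2 + 1 = 3.
Step 2: rate has units mmol·L⁻¹·day⁻¹; [NO]^2[H₂]^1 has units (mmol·L⁻¹)^3.
Step 3: k = rate/([NO]^2[H₂]^1), so units of k = (mmol·L⁻¹)^(1-3)·day⁻¹ = (mmol·L⁻¹)⁻²·day⁻¹.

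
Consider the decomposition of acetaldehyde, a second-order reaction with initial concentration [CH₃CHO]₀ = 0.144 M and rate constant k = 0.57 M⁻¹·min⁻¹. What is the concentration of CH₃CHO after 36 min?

0.03641 M

Step 1: For a second-order reaction: 1/[CH₃CHO] = 1/[CH₃CHO]₀ + kt
Step 2: 1/[CH₃CHO] = 1/0.144 + 0.57 × 36
Step 3: 1/[CH₃CHO] = 6.944 + 20.52 = 27.46
Step 4: [CH₃CHO] = 1/27.46 = 0.03641 M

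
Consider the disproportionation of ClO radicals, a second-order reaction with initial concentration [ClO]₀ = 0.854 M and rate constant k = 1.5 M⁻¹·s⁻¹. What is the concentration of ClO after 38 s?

0.01719 M

Step 1: For a second-order reaction: 1/[ClO] = 1/[ClO]₀ + kt
Step 2: 1/[ClO] = 1/0.854 + 1.5 × 38
Step 3: 1/[ClO] = 1.171 + 57 = 58.17
Step 4: [ClO] = 1/58.17 = 0.01719 M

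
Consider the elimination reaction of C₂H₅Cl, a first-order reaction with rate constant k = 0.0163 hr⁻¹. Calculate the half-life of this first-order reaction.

42.52 hr

Step 1: For a first-order reaction, t₁/₂ = ln(2)/k
Step 2: t₁/₂ = ln(2)/0.0163
Step 3: t₁/₂ = 0.6931/0.0163 = 42.52 hr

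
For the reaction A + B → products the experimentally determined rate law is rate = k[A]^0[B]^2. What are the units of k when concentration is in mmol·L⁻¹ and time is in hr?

(mmol·L⁻¹)⁻¹·hr⁻¹

Step 1: Overall order = 0 + 2 = 2.
Step 2: rate has units mmol·L⁻¹·hr⁻¹; [A]^0[B]^2 has units (mmol·L⁻¹)^2.
Step 3: k = rate/([A]^0[B]^2), so units of k = (mmol·L⁻¹)^(1-2)·hr⁻¹ = (mmol·L⁻¹)⁻¹·hr⁻¹.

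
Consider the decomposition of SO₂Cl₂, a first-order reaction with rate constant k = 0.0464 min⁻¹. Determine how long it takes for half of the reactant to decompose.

14.94 min

Step 1: For a first-order reaction, t₁/₂ = ln(2)/k
Step 2: t₁/₂ = ln(2)/0.0464
Step 3: t₁/₂ = 0.6931/0.0464 = 14.94 min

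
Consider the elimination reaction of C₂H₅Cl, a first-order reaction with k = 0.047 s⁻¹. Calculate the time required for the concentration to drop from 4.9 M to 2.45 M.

14.75 s

Step 1: For first-order: t = ln([C₂H₅Cl]₀/[C₂H₅Cl])/k
Step 2: t = ln(4.9/2.45)/0.047
Step 3: t = ln(2)/0.047
Step 4: t = 0.6931/0.047 = 14.75 s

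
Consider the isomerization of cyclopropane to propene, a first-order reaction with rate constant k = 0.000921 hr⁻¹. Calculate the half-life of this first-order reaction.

752.6 hr

Step 1: For a first-order reaction, t₁/₂ = ln(2)/k
Step 2: t₁/₂ = ln(2)/0.000921
Step 3: t₁/₂ = 0.6931/0.000921 = 752.6 hr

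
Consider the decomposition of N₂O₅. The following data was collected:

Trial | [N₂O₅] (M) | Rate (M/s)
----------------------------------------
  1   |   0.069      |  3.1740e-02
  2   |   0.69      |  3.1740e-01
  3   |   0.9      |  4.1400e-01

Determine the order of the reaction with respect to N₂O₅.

first order (1)

Step 1: Compare trials to find order n where rate₂/rate₁ = ([N₂O₅]₂/[N₂O₅]₁)^n
Step 2: rate₂/rate₁ = 3.1740e-01/3.1740e-02 = 10
Step 3: [N₂O₅]₂/[N₂O₅]₁ = 0.69/0.069 = 10
Step 4: n = ln(10)/ln(10) = 1.00 ≈ 1
Step 5: The reaction is first order in N₂O₅.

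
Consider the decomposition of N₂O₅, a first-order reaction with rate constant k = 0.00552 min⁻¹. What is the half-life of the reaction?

125.6 min

Step 1: For a first-order reaction, t₁/₂ = ln(2)/k
Step 2: t₁/₂ = ln(2)/0.00552
Step 3: t₁/₂ = 0.6931/0.00552 = 125.6 min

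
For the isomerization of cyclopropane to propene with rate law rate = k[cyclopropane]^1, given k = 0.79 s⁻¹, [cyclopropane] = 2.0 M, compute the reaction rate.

1.58 M/s

Step 1: Identify the rate law: rate = k[cyclopropane]^1
Step 2: Substitute values: rate = 0.79 × (2.0)^1
Step 3: Calculate: rate = 0.79 × 2 = 1.58 M/s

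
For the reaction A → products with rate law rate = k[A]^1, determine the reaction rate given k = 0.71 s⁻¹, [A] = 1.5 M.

1.065 M/s

Step 1: Identify the rate law: rate = k[A]^1
Step 2: Substitute values: rate = 0.71 × (1.5)^1
Step 3: Calculate: rate = 0.71 × 1.5 = 1.065 M/s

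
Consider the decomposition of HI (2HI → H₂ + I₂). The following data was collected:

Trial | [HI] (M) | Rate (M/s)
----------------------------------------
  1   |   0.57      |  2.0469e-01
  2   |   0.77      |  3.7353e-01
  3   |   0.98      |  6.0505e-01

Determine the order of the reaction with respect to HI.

second order (2)

Step 1: Compare trials to find order n where rate₂/rate₁ = ([HI]₂/[HI]₁)^n
Step 2: rate₂/rate₁ = 3.7353e-01/2.0469e-01 = 1.825
Step 3: [HI]₂/[HI]₁ = 0.77/0.57 = 1.351
Step 4: n = ln(1.825)/ln(1.351) = 2.00 ≈ 2
Step 5: The reaction is second order in HI.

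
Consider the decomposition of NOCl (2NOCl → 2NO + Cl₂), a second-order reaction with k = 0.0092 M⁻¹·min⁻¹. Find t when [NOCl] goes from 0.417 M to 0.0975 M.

854.2 min

Step 1: For second-order: t = (1/[NOCl] - 1/[NOCl]₀)/k
Step 2: t = (1/0.0975 - 1/0.417)/0.0092
Step 3: t = (10.26 - 2.398)/0.0092
Step 4: t = 7.858/0.0092 = 854.2 min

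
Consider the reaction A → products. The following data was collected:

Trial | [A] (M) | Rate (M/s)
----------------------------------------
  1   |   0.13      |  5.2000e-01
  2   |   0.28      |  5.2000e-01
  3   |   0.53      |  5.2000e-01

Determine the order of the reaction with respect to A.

zeroth order (0)

Step 1: Compare trials - when concentration changes, rate stays constant.
Step 2: rate₂/rate₁ = 5.2000e-01/5.2000e-01 = 1
Step 3: [A]₂/[A]₁ = 0.28/0.13 = 2.154
Step 4: Since rate ratio ≈ (conc ratio)^0, the reaction is zeroth order.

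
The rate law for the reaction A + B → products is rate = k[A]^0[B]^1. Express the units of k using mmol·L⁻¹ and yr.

yr⁻¹

Step 1: Overall order = 0 + 1 = 1.
Step 2: rate has units mmol·L⁻¹·yr⁻¹; [A]^0[B]^1 has units (mmol·L⁻¹)^1.
Step 3: k = rate/([A]^0[B]^1), so units of k = (mmol·L⁻¹)^(1-1)·yr⁻¹ = yr⁻¹.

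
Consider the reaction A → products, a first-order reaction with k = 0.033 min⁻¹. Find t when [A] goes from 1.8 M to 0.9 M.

21 min

Step 1: For first-order: t = ln([A]₀/[A])/k
Step 2: t = ln(1.8/0.9)/0.033
Step 3: t = ln(2)/0.033
Step 4: t = 0.6931/0.033 = 21 min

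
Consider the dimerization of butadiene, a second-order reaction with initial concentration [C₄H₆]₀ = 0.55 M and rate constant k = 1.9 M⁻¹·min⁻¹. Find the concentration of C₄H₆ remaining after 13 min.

0.03771 M

Step 1: For a second-order reaction: 1/[C₄H₆] = 1/[C₄H₆]₀ + kt
Step 2: 1/[C₄H₆] = 1/0.55 + 1.9 × 13
Step 3: 1/[C₄H₆] = 1.818 + 24.7 = 26.52
Step 4: [C₄H₆] = 1/26.52 = 0.03771 M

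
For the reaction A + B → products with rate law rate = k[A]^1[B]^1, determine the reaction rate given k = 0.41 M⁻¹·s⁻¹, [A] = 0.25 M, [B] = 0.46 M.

0.04715 M/s

Step 1: The rate law is rate = k[A]^1[B]^1
Step 2: Substitute: rate = 0.41 × (0.25)^1 × (0.46)^1
Step 3: rate = 0.41 × 0.25 × 0.46 = 0.04715 M/s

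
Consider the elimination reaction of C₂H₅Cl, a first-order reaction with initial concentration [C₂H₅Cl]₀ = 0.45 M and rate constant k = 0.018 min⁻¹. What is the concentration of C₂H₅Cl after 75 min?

0.1167 M

Step 1: For a first-order reaction: [C₂H₅Cl] = [C₂H₅Cl]₀ × e^(-kt)
Step 2: [C₂H₅Cl] = 0.45 × e^(-0.018 × 75)
Step 3: [C₂H₅Cl] = 0.45 × e^(-1.35)
Step 4: [C₂H₅Cl] = 0.45 × 0.25924 = 0.1167 M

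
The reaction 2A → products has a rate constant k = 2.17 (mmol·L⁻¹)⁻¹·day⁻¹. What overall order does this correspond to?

second order (2)

Step 1: The units of k for an nth-order reaction are (concentration)^(1-n)·(time)⁻¹.
Step 2: Here k has units (mmol·L⁻¹)⁻¹·day⁻¹, so the concentration exponent is -1.
Step 3: 1 - n = -1 ⇒ n = 2. The reaction is second order.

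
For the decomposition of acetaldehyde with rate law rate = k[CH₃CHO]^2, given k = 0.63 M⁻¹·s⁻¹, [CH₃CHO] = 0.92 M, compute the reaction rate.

0.5332 M/s

Step 1: Identify the rate law: rate = k[CH₃CHO]^2
Step 2: Substitute values: rate = 0.63 × (0.92)^2
Step 3: Calculate: rate = 0.63 × 0.8464 = 0.533232 M/s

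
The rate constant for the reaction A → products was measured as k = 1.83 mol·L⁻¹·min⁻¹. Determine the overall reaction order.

zeroth order (0)

Step 1: The units of k for an nth-order reaction are (concentration)^(1-n)·(time)⁻¹.
Step 2: Here k has units mol·L⁻¹·min⁻¹, so the concentration exponent is 1.
Step 3: 1 - n = 1 ⇒ n = 0. The reaction is zeroth order.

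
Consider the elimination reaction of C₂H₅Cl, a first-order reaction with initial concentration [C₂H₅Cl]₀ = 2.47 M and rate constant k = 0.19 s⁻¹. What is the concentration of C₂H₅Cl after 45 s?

0.0004781 M

Step 1: For a first-order reaction: [C₂H₅Cl] = [C₂H₅Cl]₀ × e^(-kt)
Step 2: [C₂H₅Cl] = 2.47 × e^(-0.19 × 45)
Step 3: [C₂H₅Cl] = 2.47 × e^(-8.55)
Step 4: [C₂H₅Cl] = 2.47 × 0.000193545 = 0.0004781 M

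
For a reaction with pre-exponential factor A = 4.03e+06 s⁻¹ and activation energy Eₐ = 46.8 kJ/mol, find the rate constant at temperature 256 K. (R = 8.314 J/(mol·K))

1.14e-03 s⁻¹

Step 1: Use the Arrhenius equation: k = A × exp(-Eₐ/RT)
Step 2: Convert Eₐ to J/mol: 46.8 kJ/mol = 46800 J/mol
Step 3: Calculate the exponent: -Eₐ/(RT) = -46800/(8.314 × 256) = -21.98851
Step 4: k = 4.03e+06 × exp(-21.98851)
Step 5: k = 4.03e+06 × 2.82170e-10 = 1.1371e-03 s⁻¹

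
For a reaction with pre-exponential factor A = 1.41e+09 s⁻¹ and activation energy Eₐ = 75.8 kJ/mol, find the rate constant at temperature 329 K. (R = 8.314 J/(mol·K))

1.30e-03 s⁻¹

Step 1: Use the Arrhenius equation: k = A × exp(-Eₐ/RT)
Step 2: Convert Eₐ to J/mol: 75.8 kJ/mol = 75800 J/mol
Step 3: Calculate the exponent: -Eₐ/(RT) = -75800/(8.314 × 329) = -27.71171
Step 4: k = 1.41e+09 × exp(-27.71171)
Step 5: k = 1.41e+09 × 9.22481e-13 = 1.3007e-03 s⁻¹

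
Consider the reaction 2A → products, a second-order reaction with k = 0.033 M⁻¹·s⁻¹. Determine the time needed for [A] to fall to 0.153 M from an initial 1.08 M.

170 s

Step 1: For second-order: t = (1/[A] - 1/[A]₀)/k
Step 2: t = (1/0.153 - 1/1.08)/0.033
Step 3: t = (6.536 - 0.9259)/0.033
Step 4: t = 5.61/0.033 = 170 s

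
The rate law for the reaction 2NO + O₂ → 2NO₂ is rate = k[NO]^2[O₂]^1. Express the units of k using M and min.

M⁻²·min⁻¹

Step 1: Overall order = 2 + 1 = 3.
Step 2: rate has units M·min⁻¹; [NO]^2[O₂]^1 has units M^3.
Step 3: k = rate/([NO]^2[O₂]^1), so units of k = M^(1-3)·min⁻¹ = M⁻²·min⁻¹.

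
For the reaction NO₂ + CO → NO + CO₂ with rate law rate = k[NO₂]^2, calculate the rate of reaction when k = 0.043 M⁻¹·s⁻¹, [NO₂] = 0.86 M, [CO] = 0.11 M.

0.0318 M/s

Step 1: The rate law is rate = k[NO₂]^2
Step 2: Note that the rate does not depend on [CO] (zero order in CO).
Step 3: rate = 0.043 × (0.86)^2 = 0.0318028 M/s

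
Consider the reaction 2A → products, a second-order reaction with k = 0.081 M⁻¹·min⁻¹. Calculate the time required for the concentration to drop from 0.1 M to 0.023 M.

413.3 min

Step 1: For second-order: t = (1/[A] - 1/[A]₀)/k
Step 2: t = (1/0.023 - 1/0.1)/0.081
Step 3: t = (43.48 - 10)/0.081
Step 4: t = 33.48/0.081 = 413.3 min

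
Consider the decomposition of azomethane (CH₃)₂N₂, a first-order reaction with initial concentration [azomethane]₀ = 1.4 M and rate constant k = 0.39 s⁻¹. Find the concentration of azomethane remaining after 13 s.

0.008795 M

Step 1: For a first-order reaction: [azomethane] = [azomethane]₀ × e^(-kt)
Step 2: [azomethane] = 1.4 × e^(-0.39 × 13)
Step 3: [azomethane] = 1.4 × e^(-5.07)
Step 4: [azomethane] = 1.4 × 0.00628242 = 0.008795 M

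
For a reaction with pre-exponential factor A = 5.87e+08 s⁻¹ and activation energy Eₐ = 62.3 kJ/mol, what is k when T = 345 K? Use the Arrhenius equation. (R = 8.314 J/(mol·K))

2.17e-01 s⁻¹

Step 1: Use the Arrhenius equation: k = A × exp(-Eₐ/RT)
Step 2: Convert Eₐ to J/mol: 62.3 kJ/mol = 62300 J/mol
Step 3: Calculate the exponent: -Eₐ/(RT) = -62300/(8.314 × 345) = -21.71996
Step 4: k = 5.87e+08 × exp(-21.71996)
Step 5: k = 5.87e+08 × 3.69098e-10 = 2.1666e-01 s⁻¹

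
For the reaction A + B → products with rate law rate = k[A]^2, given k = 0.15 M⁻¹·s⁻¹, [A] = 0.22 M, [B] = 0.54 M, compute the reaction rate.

0.00726 M/s

Step 1: The rate law is rate = k[A]^2
Step 2: Note that the rate does not depend on [B] (zero order in B).
Step 3: rate = 0.15 × (0.22)^2 = 0.00726 M/s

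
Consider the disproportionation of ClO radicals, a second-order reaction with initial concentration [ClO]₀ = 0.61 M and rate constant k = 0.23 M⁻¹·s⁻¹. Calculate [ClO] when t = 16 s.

0.188 M

Step 1: For a second-order reaction: 1/[ClO] = 1/[ClO]₀ + kt
Step 2: 1/[ClO] = 1/0.61 + 0.23 × 16
Step 3: 1/[ClO] = 1.639 + 3.68 = 5.319
Step 4: [ClO] = 1/5.319 = 0.188 M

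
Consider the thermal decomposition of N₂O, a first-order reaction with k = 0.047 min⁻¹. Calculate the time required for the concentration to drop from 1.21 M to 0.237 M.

34.69 min

Step 1: For first-order: t = ln([N₂O]₀/[N₂O])/k
Step 2: t = ln(1.21/0.237)/0.047
Step 3: t = ln(5.105)/0.047
Step 4: t = 1.63/0.047 = 34.69 min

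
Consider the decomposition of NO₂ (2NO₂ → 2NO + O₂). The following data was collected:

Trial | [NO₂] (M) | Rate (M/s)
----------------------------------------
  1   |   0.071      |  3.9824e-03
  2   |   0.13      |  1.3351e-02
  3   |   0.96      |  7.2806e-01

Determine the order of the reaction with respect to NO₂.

second order (2)

Step 1: Compare trials to find order n where rate₂/rate₁ = ([NO₂]₂/[NO₂]₁)^n
Step 2: rate₂/rate₁ = 1.3351e-02/3.9824e-03 = 3.353
Step 3: [NO₂]₂/[NO₂]₁ = 0.13/0.071 = 1.831
Step 4: n = ln(3.353)/ln(1.831) = 2.00 ≈ 2
Step 5: The reaction is second order in NO₂.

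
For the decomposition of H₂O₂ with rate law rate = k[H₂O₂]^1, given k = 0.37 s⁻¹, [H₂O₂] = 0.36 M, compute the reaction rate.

0.1332 M/s

Step 1: Identify the rate law: rate = k[H₂O₂]^1
Step 2: Substitute values: rate = 0.37 × (0.36)^1
Step 3: Calculate: rate = 0.37 × 0.36 = 0.1332 M/s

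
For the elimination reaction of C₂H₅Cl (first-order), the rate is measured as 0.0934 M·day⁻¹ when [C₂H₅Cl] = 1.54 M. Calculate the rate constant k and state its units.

0.06065 day⁻¹

Step 1: rate = k[C₂H₅Cl]^1, so k = rate / [C₂H₅Cl]^1.
Step 2: k = 0.0934 / (1.54)^1 = 0.0934 / 1.54.
Step 3: k = 0.06065 day⁻¹.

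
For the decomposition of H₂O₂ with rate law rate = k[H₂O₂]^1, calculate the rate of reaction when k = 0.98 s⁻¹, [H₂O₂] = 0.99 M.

0.9702 M/s

Step 1: Identify the rate law: rate = k[H₂O₂]^1
Step 2: Substitute values: rate = 0.98 × (0.99)^1
Step 3: Calculate: rate = 0.98 × 0.99 = 0.9702 M/s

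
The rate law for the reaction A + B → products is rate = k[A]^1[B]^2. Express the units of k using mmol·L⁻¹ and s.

(mmol·L⁻¹)⁻²·s⁻¹

Step 1: Overall order = 1 + 2 = 3.
Step 2: rate has units mmol·L⁻¹·s⁻¹; [A]^1[B]^2 has units (mmol·L⁻¹)^3.
Step 3: k = rate/([A]^1[B]^2), so units of k = (mmol·L⁻¹)^(1-3)·s⁻¹ = (mmol·L⁻¹)⁻²·s⁻¹.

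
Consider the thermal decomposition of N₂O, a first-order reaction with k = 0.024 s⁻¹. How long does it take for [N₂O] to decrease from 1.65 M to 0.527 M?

47.56 s

Step 1: For first-order: t = ln([N₂O]₀/[N₂O])/k
Step 2: t = ln(1.65/0.527)/0.024
Step 3: t = ln(3.131)/0.024
Step 4: t = 1.141/0.024 = 47.56 s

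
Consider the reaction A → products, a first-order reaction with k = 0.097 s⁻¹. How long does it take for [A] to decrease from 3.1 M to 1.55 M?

7.146 s

Step 1: For first-order: t = ln([A]₀/[A])/k
Step 2: t = ln(3.1/1.55)/0.097
Step 3: t = ln(2)/0.097
Step 4: t = 0.6931/0.097 = 7.146 s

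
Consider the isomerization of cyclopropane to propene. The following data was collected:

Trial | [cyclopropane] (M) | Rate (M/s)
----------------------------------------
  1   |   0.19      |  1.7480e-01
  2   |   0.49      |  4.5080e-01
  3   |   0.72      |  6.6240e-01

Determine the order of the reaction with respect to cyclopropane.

first order (1)

Step 1: Compare trials to find order n where rate₂/rate₁ = ([cyclopropane]₂/[cyclopropane]₁)^n
Step 2: rate₂/rate₁ = 4.5080e-01/1.7480e-01 = 2.579
Step 3: [cyclopropane]₂/[cyclopropane]₁ = 0.49/0.19 = 2.579
Step 4: n = ln(2.579)/ln(2.579) = 1.00 ≈ 1
Step 5: The reaction is first order in cyclopropane.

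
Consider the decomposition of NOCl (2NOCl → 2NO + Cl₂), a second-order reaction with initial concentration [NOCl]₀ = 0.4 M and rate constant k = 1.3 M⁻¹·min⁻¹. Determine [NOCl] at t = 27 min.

0.0266 M

Step 1: For a second-order reaction: 1/[NOCl] = 1/[NOCl]₀ + kt
Step 2: 1/[NOCl] = 1/0.4 + 1.3 × 27
Step 3: 1/[NOCl] = 2.5 + 35.1 = 37.6
Step 4: [NOCl] = 1/37.6 = 0.0266 M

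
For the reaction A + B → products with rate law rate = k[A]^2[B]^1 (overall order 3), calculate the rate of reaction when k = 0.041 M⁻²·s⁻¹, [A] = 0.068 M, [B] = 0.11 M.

2.085e-05 M/s

Step 1: The rate law is rate = k[A]^2[B]^1, overall order = 2+1 = 3
Step 2: Substitute values: rate = 0.041 × (0.068)^2 × (0.11)^1
Step 3: rate = 0.041 × 0.004624 × 0.11 = 2.08542e-05 M/s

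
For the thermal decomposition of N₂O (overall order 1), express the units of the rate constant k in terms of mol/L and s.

s⁻¹

Step 1: For overall order n, rate = k × (concentration)^n.
Step 2: Rate has units mol/L·s⁻¹; concentration term has units (mol/L)^1.
Step 3: k = rate / (concentration)^n, so units of k = (mol/L)^(1-1)·s⁻¹ = s⁻¹.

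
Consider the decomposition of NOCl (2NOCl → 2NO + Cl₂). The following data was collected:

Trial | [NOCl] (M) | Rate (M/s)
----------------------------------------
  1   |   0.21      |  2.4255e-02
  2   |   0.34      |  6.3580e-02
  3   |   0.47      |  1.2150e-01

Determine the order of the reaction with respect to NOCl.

second order (2)

Step 1: Compare trials to find order n where rate₂/rate₁ = ([NOCl]₂/[NOCl]₁)^n
Step 2: rate₂/rate₁ = 6.3580e-02/2.4255e-02 = 2.621
Step 3: [NOCl]₂/[NOCl]₁ = 0.34/0.21 = 1.619
Step 4: n = ln(2.621)/ln(1.619) = 2.00 ≈ 2
Step 5: The reaction is second order in NOCl.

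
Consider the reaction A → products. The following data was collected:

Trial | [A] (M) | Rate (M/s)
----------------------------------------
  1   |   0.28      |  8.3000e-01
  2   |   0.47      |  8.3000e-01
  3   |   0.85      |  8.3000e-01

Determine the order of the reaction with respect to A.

zeroth order (0)

Step 1: Compare trials - when concentration changes, rate stays constant.
Step 2: rate₂/rate₁ = 8.3000e-01/8.3000e-01 = 1
Step 3: [A]₂/[A]₁ = 0.47/0.28 = 1.679
Step 4: Since rate ratio ≈ (conc ratio)^0, the reaction is zeroth order.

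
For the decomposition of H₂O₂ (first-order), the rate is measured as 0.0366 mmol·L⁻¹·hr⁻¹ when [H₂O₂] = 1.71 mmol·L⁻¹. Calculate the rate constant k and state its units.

0.0214 hr⁻¹

Step 1: rate = k[H₂O₂]^1, so k = rate / [H₂O₂]^1.
Step 2: k = 0.0366 / (1.71)^1 = 0.0366 / 1.71.
Step 3: k = 0.0214 hr⁻¹.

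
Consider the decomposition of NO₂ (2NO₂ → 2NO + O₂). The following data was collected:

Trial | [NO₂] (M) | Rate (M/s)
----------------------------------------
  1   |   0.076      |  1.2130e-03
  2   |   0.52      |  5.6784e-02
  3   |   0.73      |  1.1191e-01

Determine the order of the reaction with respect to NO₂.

second order (2)

Step 1: Compare trials to find order n where rate₂/rate₁ = ([NO₂]₂/[NO₂]₁)^n
Step 2: rate₂/rate₁ = 5.6784e-02/1.2130e-03 = 46.81
Step 3: [NO₂]₂/[NO₂]₁ = 0.52/0.076 = 6.842
Step 4: n = ln(46.81)/ln(6.842) = 2.00 ≈ 2
Step 5: The reaction is second order in NO₂.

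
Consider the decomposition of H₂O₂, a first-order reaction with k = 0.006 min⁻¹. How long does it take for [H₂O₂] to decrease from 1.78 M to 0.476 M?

219.8 min

Step 1: For first-order: t = ln([H₂O₂]₀/[H₂O₂])/k
Step 2: t = ln(1.78/0.476)/0.006
Step 3: t = ln(3.739)/0.006
Step 4: t = 1.319/0.006 = 219.8 min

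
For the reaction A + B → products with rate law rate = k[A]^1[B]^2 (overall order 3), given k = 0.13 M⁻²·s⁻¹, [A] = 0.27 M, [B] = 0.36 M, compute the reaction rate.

0.004549 M/s

Step 1: The rate law is rate = k[A]^1[B]^2, overall order = 1+2 = 3
Step 2: Substitute values: rate = 0.13 × (0.27)^1 × (0.36)^2
Step 3: rate = 0.13 × 0.27 × 0.1296 = 0.00454896 M/s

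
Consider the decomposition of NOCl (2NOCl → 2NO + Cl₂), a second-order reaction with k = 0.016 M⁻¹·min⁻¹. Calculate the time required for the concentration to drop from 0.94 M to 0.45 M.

72.4 min

Step 1: For second-order: t = (1/[NOCl] - 1/[NOCl]₀)/k
Step 2: t = (1/0.45 - 1/0.94)/0.016
Step 3: t = (2.222 - 1.064)/0.016
Step 4: t = 1.158/0.016 = 72.4 min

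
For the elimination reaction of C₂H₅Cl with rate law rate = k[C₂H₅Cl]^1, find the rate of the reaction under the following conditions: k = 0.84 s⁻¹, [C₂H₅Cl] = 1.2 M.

1.008 M/s

Step 1: Identify the rate law: rate = k[C₂H₅Cl]^1
Step 2: Substitute values: rate = 0.84 × (1.2)^1
Step 3: Calculate: rate = 0.84 × 1.2 = 1.008 M/s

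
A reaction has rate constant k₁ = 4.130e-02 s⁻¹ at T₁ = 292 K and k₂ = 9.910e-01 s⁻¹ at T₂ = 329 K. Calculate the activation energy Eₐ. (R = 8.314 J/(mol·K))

68.6 kJ/mol

Step 1: Use the two-temperature Arrhenius form: ln(k₂/k₁) = -Eₐ/R × (1/T₂ - 1/T₁)
Step 2: ln(k₂/k₁) = ln(9.910e-01/4.130e-02) = ln(23.9952) = 3.17785
Step 3: 1/T₂ - 1/T₁ = 1/329 - 1/292 = -3.851439e-04 K⁻¹
Step 4: Eₐ = -R × ln(k₂/k₁) / (1/T₂ - 1/T₁) = -8.314 × 3.17785 / -3.851439e-04
Step 5: Eₐ = 6.8599e+04 J/mol = 68.6 kJ/mol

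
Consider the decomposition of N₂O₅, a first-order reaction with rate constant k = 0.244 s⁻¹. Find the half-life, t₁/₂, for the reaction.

2.841 s

Step 1: For a first-order reaction, t₁/₂ = ln(2)/k
Step 2: t₁/₂ = ln(2)/0.244
Step 3: t₁/₂ = 0.6931/0.244 = 2.841 s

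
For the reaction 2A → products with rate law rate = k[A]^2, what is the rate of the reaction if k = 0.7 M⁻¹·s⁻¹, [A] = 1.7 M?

2.023 M/s

Step 1: Identify the rate law: rate = k[A]^2
Step 2: Substitute values: rate = 0.7 × (1.7)^2
Step 3: Calculate: rate = 0.7 × 2.89 = 2.023 M/s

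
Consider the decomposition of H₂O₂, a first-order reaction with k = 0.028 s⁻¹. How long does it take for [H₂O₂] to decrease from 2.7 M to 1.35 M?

24.76 s

Step 1: For first-order: t = ln([H₂O₂]₀/[H₂O₂])/k
Step 2: t = ln(2.7/1.35)/0.028
Step 3: t = ln(2)/0.028
Step 4: t = 0.6931/0.028 = 24.76 s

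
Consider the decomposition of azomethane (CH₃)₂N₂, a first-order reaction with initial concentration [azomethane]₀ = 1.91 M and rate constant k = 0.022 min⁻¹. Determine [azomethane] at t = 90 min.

0.2637 M

Step 1: For a first-order reaction: [azomethane] = [azomethane]₀ × e^(-kt)
Step 2: [azomethane] = 1.91 × e^(-0.022 × 90)
Step 3: [azomethane] = 1.91 × e^(-1.98)
Step 4: [azomethane] = 1.91 × 0.138069 = 0.2637 M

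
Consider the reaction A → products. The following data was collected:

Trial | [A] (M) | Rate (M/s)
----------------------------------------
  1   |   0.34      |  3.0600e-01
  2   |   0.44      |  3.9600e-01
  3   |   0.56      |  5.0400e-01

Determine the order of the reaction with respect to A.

first order (1)

Step 1: Compare trials to find order n where rate₂/rate₁ = ([A]₂/[A]₁)^n
Step 2: rate₂/rate₁ = 3.9600e-01/3.0600e-01 = 1.294
Step 3: [A]₂/[A]₁ = 0.44/0.34 = 1.294
Step 4: n = ln(1.294)/ln(1.294) = 1.00 ≈ 1
Step 5: The reaction is first order in A.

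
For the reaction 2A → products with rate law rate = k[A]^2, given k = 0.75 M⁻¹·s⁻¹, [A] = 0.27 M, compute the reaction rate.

0.05468 M/s

Step 1: Identify the rate law: rate = k[A]^2
Step 2: Substitute values: rate = 0.75 × (0.27)^2
Step 3: Calculate: rate = 0.75 × 0.0729 = 0.054675 M/s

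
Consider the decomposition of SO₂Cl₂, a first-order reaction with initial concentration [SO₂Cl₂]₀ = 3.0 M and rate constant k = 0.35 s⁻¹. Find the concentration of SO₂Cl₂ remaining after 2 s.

1.49 M

Step 1: For a first-order reaction: [SO₂Cl₂] = [SO₂Cl₂]₀ × e^(-kt)
Step 2: [SO₂Cl₂] = 3.0 × e^(-0.35 × 2)
Step 3: [SO₂Cl₂] = 3.0 × e^(-0.7)
Step 4: [SO₂Cl₂] = 3.0 × 0.496585 = 1.49 M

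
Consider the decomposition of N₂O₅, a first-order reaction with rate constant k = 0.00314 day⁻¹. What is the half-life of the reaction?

220.7 day

Step 1: For a first-order reaction, t₁/₂ = ln(2)/k
Step 2: t₁/₂ = ln(2)/0.00314
Step 3: t₁/₂ = 0.6931/0.00314 = 220.7 day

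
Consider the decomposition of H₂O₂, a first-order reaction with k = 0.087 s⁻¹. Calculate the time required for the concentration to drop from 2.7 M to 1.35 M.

7.967 s

Step 1: For first-order: t = ln([H₂O₂]₀/[H₂O₂])/k
Step 2: t = ln(2.7/1.35)/0.087
Step 3: t = ln(2)/0.087
Step 4: t = 0.6931/0.087 = 7.967 s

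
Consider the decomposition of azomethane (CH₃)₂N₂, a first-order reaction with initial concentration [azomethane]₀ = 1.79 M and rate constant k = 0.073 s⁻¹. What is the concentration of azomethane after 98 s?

0.001399 M

Step 1: For a first-order reaction: [azomethane] = [azomethane]₀ × e^(-kt)
Step 2: [azomethane] = 1.79 × e^(-0.073 × 98)
Step 3: [azomethane] = 1.79 × e^(-7.154)
Step 4: [azomethane] = 1.79 × 0.000781731 = 0.001399 M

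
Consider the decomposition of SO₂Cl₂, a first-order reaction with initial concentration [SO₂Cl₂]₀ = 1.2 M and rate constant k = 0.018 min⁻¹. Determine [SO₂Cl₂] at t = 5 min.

1.097 M

Step 1: For a first-order reaction: [SO₂Cl₂] = [SO₂Cl₂]₀ × e^(-kt)
Step 2: [SO₂Cl₂] = 1.2 × e^(-0.018 × 5)
Step 3: [SO₂Cl₂] = 1.2 × e^(-0.09)
Step 4: [SO₂Cl₂] = 1.2 × 0.913931 = 1.097 M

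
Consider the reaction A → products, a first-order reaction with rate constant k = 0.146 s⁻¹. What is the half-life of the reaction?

4.748 s

Step 1: For a first-order reaction, t₁/₂ = ln(2)/k
Step 2: t₁/₂ = ln(2)/0.146
Step 3: t₁/₂ = 0.6931/0.146 = 4.748 s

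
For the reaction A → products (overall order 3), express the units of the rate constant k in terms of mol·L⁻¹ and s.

(mol·L⁻¹)⁻²·s⁻¹

Step 1: For overall order n, rate = k × (concentration)^n.
Step 2: Rate has units mol·L⁻¹·s⁻¹; concentration term has units (mol·L⁻¹)^3.
Step 3: k = rate / (concentration)^n, so units of k = (mol·L⁻¹)^(1-3)·s⁻¹ = (mol·L⁻¹)⁻²·s⁻¹.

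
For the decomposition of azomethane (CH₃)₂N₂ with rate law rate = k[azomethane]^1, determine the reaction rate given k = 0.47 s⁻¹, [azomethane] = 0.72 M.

0.3384 M/s

Step 1: Identify the rate law: rate = k[azomethane]^1
Step 2: Substitute values: rate = 0.47 × (0.72)^1
Step 3: Calculate: rate = 0.47 × 0.72 = 0.3384 M/s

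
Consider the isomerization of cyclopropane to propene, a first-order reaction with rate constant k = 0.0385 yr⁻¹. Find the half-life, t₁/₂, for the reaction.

18 yr

Step 1: For a first-order reaction, t₁/₂ = ln(2)/k
Step 2: t₁/₂ = ln(2)/0.0385
Step 3: t₁/₂ = 0.6931/0.0385 = 18 yr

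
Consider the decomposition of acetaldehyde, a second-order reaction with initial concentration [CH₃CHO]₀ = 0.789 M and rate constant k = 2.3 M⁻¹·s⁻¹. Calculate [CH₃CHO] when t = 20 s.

0.02116 M

Step 1: For a second-order reaction: 1/[CH₃CHO] = 1/[CH₃CHO]₀ + kt
Step 2: 1/[CH₃CHO] = 1/0.789 + 2.3 × 20
Step 3: 1/[CH₃CHO] = 1.267 + 46 = 47.27
Step 4: [CH₃CHO] = 1/47.27 = 0.02116 M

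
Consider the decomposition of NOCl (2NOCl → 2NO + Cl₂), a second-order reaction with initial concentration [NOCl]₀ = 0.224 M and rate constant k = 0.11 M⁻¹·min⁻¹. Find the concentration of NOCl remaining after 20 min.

0.1501 M

Step 1: For a second-order reaction: 1/[NOCl] = 1/[NOCl]₀ + kt
Step 2: 1/[NOCl] = 1/0.224 + 0.11 × 20
Step 3: 1/[NOCl] = 4.464 + 2.2 = 6.664
Step 4: [NOCl] = 1/6.664 = 0.1501 M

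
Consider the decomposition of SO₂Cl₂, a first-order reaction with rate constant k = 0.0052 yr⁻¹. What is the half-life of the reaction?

133.3 yr

Step 1: For a first-order reaction, t₁/₂ = ln(2)/k
Step 2: t₁/₂ = ln(2)/0.0052
Step 3: t₁/₂ = 0.6931/0.0052 = 133.3 yr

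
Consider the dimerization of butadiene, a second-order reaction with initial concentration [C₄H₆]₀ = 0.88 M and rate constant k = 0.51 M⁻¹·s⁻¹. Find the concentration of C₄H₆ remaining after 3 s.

0.375 M

Step 1: For a second-order reaction: 1/[C₄H₆] = 1/[C₄H₆]₀ + kt
Step 2: 1/[C₄H₆] = 1/0.88 + 0.51 × 3
Step 3: 1/[C₄H₆] = 1.136 + 1.53 = 2.666
Step 4: [C₄H₆] = 1/2.666 = 0.375 M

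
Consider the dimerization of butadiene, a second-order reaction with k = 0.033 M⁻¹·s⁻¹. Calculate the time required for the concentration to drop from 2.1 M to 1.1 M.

13.12 s

Step 1: For second-order: t = (1/[C₄H₆] - 1/[C₄H₆]₀)/k
Step 2: t = (1/1.1 - 1/2.1)/0.033
Step 3: t = (0.9091 - 0.4762)/0.033
Step 4: t = 0.4329/0.033 = 13.12 s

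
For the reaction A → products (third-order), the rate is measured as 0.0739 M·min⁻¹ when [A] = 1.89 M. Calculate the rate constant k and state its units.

0.01095 M⁻²·min⁻¹

Step 1: rate = k[A]^3, so k = rate / [A]^3.
Step 2: k = 0.0739 / (1.89)^3 = 0.0739 / 6.751.
Step 3: k = 0.01095 M⁻²·min⁻¹.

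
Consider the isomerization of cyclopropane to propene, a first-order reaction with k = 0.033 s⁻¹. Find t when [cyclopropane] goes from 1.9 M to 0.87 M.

23.67 s

Step 1: For first-order: t = ln([cyclopropane]₀/[cyclopropane])/k
Step 2: t = ln(1.9/0.87)/0.033
Step 3: t = ln(2.184)/0.033
Step 4: t = 0.7811/0.033 = 23.67 s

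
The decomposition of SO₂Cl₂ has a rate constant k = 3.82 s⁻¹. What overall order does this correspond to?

first order (1)

Step 1: The units of k for an nth-order reaction are (concentration)^(1-n)·(time)⁻¹.
Step 2: Here k has units s⁻¹, so the concentration exponent is 0.
Step 3: 1 - n = 0 ⇒ n = 1. The reaction is first order.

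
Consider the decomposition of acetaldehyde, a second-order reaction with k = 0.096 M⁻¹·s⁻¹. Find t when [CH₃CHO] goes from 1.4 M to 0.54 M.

11.85 s

Step 1: For second-order: t = (1/[CH₃CHO] - 1/[CH₃CHO]₀)/k
Step 2: t = (1/0.54 - 1/1.4)/0.096
Step 3: t = (1.852 - 0.7143)/0.096
Step 4: t = 1.138/0.096 = 11.85 s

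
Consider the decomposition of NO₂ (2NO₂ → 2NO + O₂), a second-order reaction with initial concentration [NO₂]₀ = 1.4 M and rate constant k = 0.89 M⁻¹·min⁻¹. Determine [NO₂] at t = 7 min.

0.144 M

Step 1: For a second-order reaction: 1/[NO₂] = 1/[NO₂]₀ + kt
Step 2: 1/[NO₂] = 1/1.4 + 0.89 × 7
Step 3: 1/[NO₂] = 0.7143 + 6.23 = 6.944
Step 4: [NO₂] = 1/6.944 = 0.144 M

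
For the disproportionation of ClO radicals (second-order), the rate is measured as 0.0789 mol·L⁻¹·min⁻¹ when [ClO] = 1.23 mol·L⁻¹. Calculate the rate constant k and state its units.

0.05215 (mol·L⁻¹)⁻¹·min⁻¹

Step 1: rate = k[ClO]^2, so k = rate / [ClO]^2.
Step 2: k = 0.0789 / (1.23)^2 = 0.0789 / 1.513.
Step 3: k = 0.05215 (mol·L⁻¹)⁻¹·min⁻¹.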